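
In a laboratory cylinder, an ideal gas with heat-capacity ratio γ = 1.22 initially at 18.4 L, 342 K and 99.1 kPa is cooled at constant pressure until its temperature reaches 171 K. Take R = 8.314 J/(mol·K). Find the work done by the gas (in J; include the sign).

n = P₁V₁/(RT₁) = 99.1×18.4/(8.314×342) = 0.641 mol.
Isobaric: P stays 99.1 kPa; V/T = const ⇒ T₂ = 171 K, V₂ = 9.20 L.
W = PΔV = 99.1×(9.20−18.4) kPa·L = -912 J.

-912 J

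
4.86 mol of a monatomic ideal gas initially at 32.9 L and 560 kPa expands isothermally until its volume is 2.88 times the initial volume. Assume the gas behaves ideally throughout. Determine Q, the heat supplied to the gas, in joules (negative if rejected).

19500 J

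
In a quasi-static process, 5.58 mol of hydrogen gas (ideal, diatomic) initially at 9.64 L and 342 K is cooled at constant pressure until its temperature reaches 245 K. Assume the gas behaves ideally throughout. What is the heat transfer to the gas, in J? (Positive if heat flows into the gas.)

P₁ = nRT₁/V₁ = 5.58×8.314×342/9.64 = 1650 kPa.
Isobaric: P stays 1650 kPa; V/T = const ⇒ T₂ = 245 K, V₂ = 6.91 L.
W = PΔV = 1650×(6.91−9.64) kPa·L = -4500 J.
ΔU = nCvΔT = 5.58×20.8×(245−342) = -11300 J.
Q = ΔU + W = nCpΔT = -15800 J.

-15800 J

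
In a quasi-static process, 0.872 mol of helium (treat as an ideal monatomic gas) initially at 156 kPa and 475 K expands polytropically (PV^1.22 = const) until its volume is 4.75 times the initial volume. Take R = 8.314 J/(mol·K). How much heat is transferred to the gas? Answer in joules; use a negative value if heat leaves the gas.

3040 J

V₁ = nRT₁/P₁ = 0.872×8.314×475/156 = 22.1 L.
Polytropic n=1.22: T₂ = T₁(V₁/V₂)^(n−1) = 475×(0.211)^0.22 = 337 K; P₂ = P₁(V₁/V₂)^n = 23.3 kPa.
W = (P₁V₁−P₂V₂)/(n−1) = (156×22.1−23.3×105)/0.22 = 4540 J.
ΔU = nCvΔT = 0.872×12.5×(337−475) = -1500 J.
Q = ΔU + W = 3040 J.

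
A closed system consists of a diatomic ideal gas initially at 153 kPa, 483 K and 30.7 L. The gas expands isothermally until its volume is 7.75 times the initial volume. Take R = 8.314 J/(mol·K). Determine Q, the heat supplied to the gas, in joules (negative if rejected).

9620 J

n = P₁V₁/(RT₁) = 153×30.7/(8.314×483) = 1.17 mol.
Isothermal: T stays 483 K; PV = const ⇒ V₂ = 238 L, P₂ = 19.7 kPa.
ΔU = 0 (ideal gas, T constant).
W = nRT ln(V₂/V₁) = 1.17×8.314×483×ln(7.75) = 9620 J.
Q = ΔU + W = 9620 J.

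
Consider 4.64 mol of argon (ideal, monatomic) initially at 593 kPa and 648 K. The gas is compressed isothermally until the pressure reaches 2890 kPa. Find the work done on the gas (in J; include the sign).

39600 J

V₁ = nRT₁/P₁ = 4.64×8.314×648/593 = 42.2 L.
Isothermal: T stays 648 K; PV = const ⇒ V₂ = 8.65 L, P₂ = 2890 kPa.
W = nRT ln(V₂/V₁) = 4.64×8.314×648×ln(0.205) = -39600 J.
Work done on the gas = −W_by = 39600 J.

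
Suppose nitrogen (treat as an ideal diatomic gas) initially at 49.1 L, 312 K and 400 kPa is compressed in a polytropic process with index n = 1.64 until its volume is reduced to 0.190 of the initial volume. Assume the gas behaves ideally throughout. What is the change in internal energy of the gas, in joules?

n = P₁V₁/(RT₁) = 400×49.1/(8.314×312) = 7.57 mol.
Polytropic n=1.64: T₂ = T₁(V₁/V₂)^(n−1) = 312×(5.26)^0.64 = 903 K; P₂ = P₁(V₁/V₂)^n = 6090 kPa.
For an ideal gas ΔU = nCvΔT with Cv = (5/2)R = 20.8 J/(mol·K).
ΔU = 7.57×20.8×(903−312) = 93000 J.

93000 J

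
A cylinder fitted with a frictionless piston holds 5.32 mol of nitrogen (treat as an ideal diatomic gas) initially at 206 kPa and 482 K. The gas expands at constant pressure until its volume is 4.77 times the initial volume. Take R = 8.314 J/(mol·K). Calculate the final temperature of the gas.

2300 K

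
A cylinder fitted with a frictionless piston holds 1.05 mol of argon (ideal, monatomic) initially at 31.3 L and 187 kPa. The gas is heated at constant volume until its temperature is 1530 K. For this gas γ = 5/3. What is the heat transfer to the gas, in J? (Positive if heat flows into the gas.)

11300 J

T₁ = P₁V₁/(nR) = 187×31.3/(1.05×8.314) = 670 K.
Isochoric: V stays 31.3 L; P/T = const ⇒ T₂ = 1530 K, P₂ = 427 kPa.
W = 0 (no volume change).
ΔU = nCvΔT = 1.05×12.5×(1530−670) = 11300 J.
Q = ΔU = 11300 J.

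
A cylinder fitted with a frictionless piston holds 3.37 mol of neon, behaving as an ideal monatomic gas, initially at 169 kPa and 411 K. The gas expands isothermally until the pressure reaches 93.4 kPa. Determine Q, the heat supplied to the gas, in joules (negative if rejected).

6830 J

V₁ = nRT₁/P₁ = 3.37×8.314×411/169 = 68.1 L.
Isothermal: T stays 411 K; PV = const ⇒ V₂ = 123 L, P₂ = 93.4 kPa.
ΔU = 0 (ideal gas, T constant).
W = nRT ln(V₂/V₁) = 3.37×8.314×411×ln(1.81) = 6830 J.
Q = ΔU + W = 6830 J.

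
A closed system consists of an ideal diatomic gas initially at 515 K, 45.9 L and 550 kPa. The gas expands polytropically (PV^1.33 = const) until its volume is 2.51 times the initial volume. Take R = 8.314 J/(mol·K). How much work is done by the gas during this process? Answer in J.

20000 J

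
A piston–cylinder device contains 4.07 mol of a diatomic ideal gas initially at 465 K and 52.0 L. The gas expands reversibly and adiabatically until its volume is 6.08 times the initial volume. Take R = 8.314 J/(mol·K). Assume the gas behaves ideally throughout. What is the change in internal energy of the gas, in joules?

P₁ = nRT₁/V₁ = 4.07×8.314×465/52.0 = 303 kPa.
Adiabatic: TV^(γ−1) = const ⇒ T₂ = 465×(0.164)^0.400 = 226 K; PV^γ = const ⇒ P₂ = 24.2 kPa.
For an ideal gas ΔU = nCvΔT with Cv = (5/2)R = 20.8 J/(mol·K).
ΔU = 4.07×20.8×(226−465) = -20200 J.

-20200 J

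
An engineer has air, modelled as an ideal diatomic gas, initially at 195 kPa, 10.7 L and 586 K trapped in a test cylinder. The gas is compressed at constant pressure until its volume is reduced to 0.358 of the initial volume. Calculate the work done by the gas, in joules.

-1340 J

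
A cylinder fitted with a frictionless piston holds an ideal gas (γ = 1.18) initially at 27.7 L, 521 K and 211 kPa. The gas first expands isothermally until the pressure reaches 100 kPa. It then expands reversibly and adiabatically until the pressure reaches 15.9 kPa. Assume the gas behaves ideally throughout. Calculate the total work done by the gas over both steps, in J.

12300 J

n = P₁V₁/(RT₁) = 211×27.7/(8.314×521) = 1.35 mol.
Step 1 — Isothermal: T stays 521 K; PV = const ⇒ V₂ = 58.4 L, P₂ = 100 kPa.
ΔU = 0 (ideal gas, T constant).
W = nRT ln(V₂/V₁) = 1.35×8.314×521×ln(2.11) = 4360 J.
Q = ΔU + W = 4360 J.
State after step 1: P = 100 kPa, V = 58.4 L, T = 521 K.
Step 2 — Adiabatic: T₂/T₁ = (P₂/P₁)^((γ−1)/γ) ⇒ T₂ = 521×(0.159)^0.153 = 394 K; V₂ = 278 L.
ΔU = nCvΔT = 1.35×46.2×(394−521) = -7940 J.
Q = 0 for an adiabatic process, so W = −ΔU = 7940 J.
Net over both steps: W = 12300 J, Q = 4360 J, ΔU = -7940 J.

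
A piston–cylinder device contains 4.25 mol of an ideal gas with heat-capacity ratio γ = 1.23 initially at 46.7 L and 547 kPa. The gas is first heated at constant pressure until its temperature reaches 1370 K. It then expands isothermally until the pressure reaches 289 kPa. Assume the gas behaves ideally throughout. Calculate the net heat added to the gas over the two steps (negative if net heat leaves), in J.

153000 J

T₁ = P₁V₁/(nR) = 547×46.7/(4.25×8.314) = 723 K.
Step 1 — Isobaric: P stays 547 kPa; V/T = const ⇒ T₂ = 1370 K, V₂ = 88.5 L.
W = PΔV = 547×(88.5−46.7) kPa·L = 22900 J.
ΔU = nCvΔT = 4.25×36.1×(1370−723) = 99400 J.
Q = ΔU + W = nCpΔT = 122000 J.
State after step 1: P = 547 kPa, V = 88.5 L, T = 1370 K.
Step 2 — Isothermal: T stays 1370 K; PV = const ⇒ V₂ = 168 L, P₂ = 289 kPa.
ΔU = 0 (ideal gas, T constant).
W = nRT ln(V₂/V₁) = 4.25×8.314×1370×ln(1.89) = 30900 J.
Q = ΔU + W = 30900 J.
Net over both steps: W = 53700 J, Q = 153000 J, ΔU = 99400 J.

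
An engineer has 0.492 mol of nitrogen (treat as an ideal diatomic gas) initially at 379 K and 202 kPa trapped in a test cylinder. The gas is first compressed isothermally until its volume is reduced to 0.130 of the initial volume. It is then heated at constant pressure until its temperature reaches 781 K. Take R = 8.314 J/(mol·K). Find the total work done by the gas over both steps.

-1520 J

V₁ = nRT₁/P₁ = 0.492×8.314×379/202 = 7.67 L.
Step 1 — Isothermal: T stays 379 K; PV = const ⇒ V₂ = 0.998 L, P₂ = 1550 kPa.
ΔU = 0 (ideal gas, T constant).
W = nRT ln(V₂/V₁) = 0.492×8.314×379×ln(0.130) = -3160 J.
Q = ΔU + W = -3160 J.
State after step 1: P = 1550 kPa, V = 0.998 L, T = 379 K.
Step 2 — Isobaric: P stays 1550 kPa; V/T = const ⇒ T₂ = 781 K, V₂ = 2.06 L.
W = PΔV = 1550×(2.06−0.998) kPa·L = 1640 J.
ΔU = nCvΔT = 0.492×20.8×(781−379) = 4110 J.
Q = ΔU + W = nCpΔT = 5760 J.
Net over both steps: W = -1520 J, Q = 2590 J, ΔU = 4110 J.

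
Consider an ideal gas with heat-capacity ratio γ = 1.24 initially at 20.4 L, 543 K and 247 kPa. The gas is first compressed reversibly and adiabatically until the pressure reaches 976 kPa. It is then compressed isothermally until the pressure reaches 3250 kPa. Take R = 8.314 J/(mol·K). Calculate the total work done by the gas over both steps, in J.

n = P₁V₁/(RT₁) = 247×20.4/(8.314×543) = 1.12 mol.
Step 1 — Adiabatic: T₂/T₁ = (P₂/P₁)^((γ−1)/γ) ⇒ T₂ = 543×(3.95)^0.194 = 708 K; V₂ = 6.74 L.
ΔU = nCvΔT = 1.12×34.6×(708−543) = 6400 J.
Q = 0 for an adiabatic process, so W = −ΔU = -6400 J.
State after step 1: P = 976 kPa, V = 6.74 L, T = 708 K.
Step 2 — Isothermal: T stays 708 K; PV = const ⇒ V₂ = 2.02 L, P₂ = 3250 kPa.
ΔU = 0 (ideal gas, T constant).
W = nRT ln(V₂/V₁) = 1.12×8.314×708×ln(0.300) = -7910 J.
Q = ΔU + W = -7910 J.
Net over both steps: W = -14300 J, Q = -7910 J, ΔU = 6400 J.

-14300 J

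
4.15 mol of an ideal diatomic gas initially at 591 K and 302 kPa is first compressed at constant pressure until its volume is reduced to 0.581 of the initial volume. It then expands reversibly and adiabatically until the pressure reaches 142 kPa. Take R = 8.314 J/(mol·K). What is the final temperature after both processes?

277 K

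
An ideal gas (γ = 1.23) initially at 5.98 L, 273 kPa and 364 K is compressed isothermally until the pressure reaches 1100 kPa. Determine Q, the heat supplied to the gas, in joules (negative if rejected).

-2280 J

n = P₁V₁/(RT₁) = 273×5.98/(8.314×364) = 0.539 mol.
Isothermal: T stays 364 K; PV = const ⇒ V₂ = 1.48 L, P₂ = 1100 kPa.
ΔU = 0 (ideal gas, T constant).
W = nRT ln(V₂/V₁) = 0.539×8.314×364×ln(0.248) = -2280 J.
Q = ΔU + W = -2280 J.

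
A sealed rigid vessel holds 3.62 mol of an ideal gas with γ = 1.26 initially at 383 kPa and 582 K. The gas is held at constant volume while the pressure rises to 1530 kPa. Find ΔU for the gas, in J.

202000 J

V₁ = nRT₁/P₁ = 3.62×8.314×582/383 = 45.7 L.
Isochoric: V stays 45.7 L; P/T = const ⇒ T₂ = 2320 K, P₂ = 1530 kPa.
For an ideal gas ΔU = nCvΔT with Cv = R/(γ−1) = 32.0 J/(mol·K).
ΔU = 3.62×32.0×(2320−582) = 202000 J.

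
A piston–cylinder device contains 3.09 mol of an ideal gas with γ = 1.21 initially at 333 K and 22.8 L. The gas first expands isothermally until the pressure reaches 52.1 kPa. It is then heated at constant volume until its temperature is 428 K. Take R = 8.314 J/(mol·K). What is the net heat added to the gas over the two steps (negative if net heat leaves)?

P₁ = nRT₁/V₁ = 3.09×8.314×333/22.8 = 375 kPa.
Step 1 — Isothermal: T stays 333 K; PV = const ⇒ V₂ = 164 L, P₂ = 52.1 kPa.
ΔU = 0 (ideal gas, T constant).
W = nRT ln(V₂/V₁) = 3.09×8.314×333×ln(7.20) = 16900 J.
Q = ΔU + W = 16900 J.
State after step 1: P = 52.1 kPa, V = 164 L, T = 333 K.
Step 2 — Isochoric: V stays 164 L; P/T = const ⇒ T₂ = 428 K, P₂ = 67.0 kPa.
W = 0 (no volume change).
ΔU = nCvΔT = 3.09×39.6×(428−333) = 11600 J.
Q = ΔU = 11600 J.
Net over both steps: W = 16900 J, Q = 28500 J, ΔU = 11600 J.

28500 J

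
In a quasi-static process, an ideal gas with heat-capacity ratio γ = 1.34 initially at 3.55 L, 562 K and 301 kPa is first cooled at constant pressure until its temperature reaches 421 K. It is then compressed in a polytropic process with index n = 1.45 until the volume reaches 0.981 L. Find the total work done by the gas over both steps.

-1280 J

n = P₁V₁/(RT₁) = 301×3.55/(8.314×562) = 0.229 mol.
Step 1 — Isobaric: P stays 301 kPa; V/T = const ⇒ T₂ = 421 K, V₂ = 2.66 L.
W = PΔV = 301×(2.66−3.55) kPa·L = -268 J.
ΔU = nCvΔT = 0.229×24.5×(421−562) = -788 J.
Q = ΔU + W = nCpΔT = -1060 J.
State after step 1: P = 301 kPa, V = 2.66 L, T = 421 K.
Step 2 — Polytropic n=1.45: T₂ = T₁(V₁/V₂)^(n−1) = 421×(2.71)^0.45 = 659 K; P₂ = P₁(V₁/V₂)^n = 1280 kPa.
W = (P₁V₁−P₂V₂)/(n−1) = (301×2.66−1280×0.981)/0.45 = -1010 J.
ΔU = nCvΔT = 0.229×24.5×(659−421) = 1330 J.
Q = ΔU + W = 326 J.
Net over both steps: W = -1280 J, Q = -731 J, ΔU = 545 J.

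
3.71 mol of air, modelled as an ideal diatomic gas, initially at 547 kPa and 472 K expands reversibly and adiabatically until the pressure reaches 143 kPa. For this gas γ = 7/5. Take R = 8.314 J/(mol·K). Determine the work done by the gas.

11600 J

V₁ = nRT₁/P₁ = 3.71×8.314×472/547 = 26.6 L.
Adiabatic: T₂/T₁ = (P₂/P₁)^((γ−1)/γ) ⇒ T₂ = 472×(0.261)^0.286 = 322 K; V₂ = 69.4 L.
ΔU = nCvΔT = 3.71×20.8×(322−472) = -11600 J.
Q = 0 for an adiabatic process, so W = −ΔU = 11600 J.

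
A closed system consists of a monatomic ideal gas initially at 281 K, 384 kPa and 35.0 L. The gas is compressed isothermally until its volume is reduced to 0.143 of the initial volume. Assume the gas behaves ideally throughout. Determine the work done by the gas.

n = P₁V₁/(RT₁) = 384×35.0/(8.314×281) = 5.75 mol.
Isothermal: T stays 281 K; PV = const ⇒ V₂ = 5.00 L, P₂ = 2690 kPa.
W = nRT ln(V₂/V₁) = 5.75×8.314×281×ln(0.143) = -26100 J.

-26100 J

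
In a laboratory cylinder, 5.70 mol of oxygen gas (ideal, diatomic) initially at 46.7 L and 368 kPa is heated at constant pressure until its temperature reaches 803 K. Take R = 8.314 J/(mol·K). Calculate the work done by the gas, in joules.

T₁ = P₁V₁/(nR) = 368×46.7/(5.70×8.314) = 363 K.
Isobaric: P stays 368 kPa; V/T = const ⇒ T₂ = 803 K, V₂ = 103 L.
W = PΔV = 368×(103−46.7) kPa·L = 20900 J.

20900 J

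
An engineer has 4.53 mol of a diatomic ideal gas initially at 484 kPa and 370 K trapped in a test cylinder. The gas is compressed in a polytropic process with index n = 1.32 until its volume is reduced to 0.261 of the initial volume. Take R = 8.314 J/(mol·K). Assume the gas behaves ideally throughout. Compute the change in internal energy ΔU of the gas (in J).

V₁ = nRT₁/P₁ = 4.53×8.314×370/484 = 28.8 L.
Polytropic n=1.32: T₂ = T₁(V₁/V₂)^(n−1) = 370×(3.83)^0.32 = 569 K; P₂ = P₁(V₁/V₂)^n = 2850 kPa.
For an ideal gas ΔU = nCvΔT with Cv = (5/2)R = 20.8 J/(mol·K).
ΔU = 4.53×20.8×(569−370) = 18700 J.

18700 J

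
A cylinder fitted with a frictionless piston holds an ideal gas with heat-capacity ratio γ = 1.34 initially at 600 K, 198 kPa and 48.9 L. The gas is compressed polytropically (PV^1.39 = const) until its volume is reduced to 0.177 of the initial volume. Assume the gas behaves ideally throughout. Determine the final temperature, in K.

Polytropic n=1.39: T₂ = T₁(V₁/V₂)^(n−1) = 600×(5.65)^0.39 = 1180 K; P₂ = P₁(V₁/V₂)^n = 2200 kPa.

1180 K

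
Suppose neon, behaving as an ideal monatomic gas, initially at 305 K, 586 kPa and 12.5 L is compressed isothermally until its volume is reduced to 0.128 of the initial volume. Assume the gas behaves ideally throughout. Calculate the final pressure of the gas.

4580 kPa

Isothermal: T stays 305 K; PV = const ⇒ V₂ = 1.60 L, P₂ = 4580 kPa.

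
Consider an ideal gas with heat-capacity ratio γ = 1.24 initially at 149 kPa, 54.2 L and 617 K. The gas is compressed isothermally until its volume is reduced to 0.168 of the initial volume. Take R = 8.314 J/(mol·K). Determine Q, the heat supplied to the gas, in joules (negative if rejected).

n = P₁V₁/(RT₁) = 149×54.2/(8.314×617) = 1.57 mol.
Isothermal: T stays 617 K; PV = const ⇒ V₂ = 9.11 L, P₂ = 887 kPa.
ΔU = 0 (ideal gas, T constant).
W = nRT ln(V₂/V₁) = 1.57×8.314×617×ln(0.168) = -14400 J.
Q = ΔU + W = -14400 J.

-14400 J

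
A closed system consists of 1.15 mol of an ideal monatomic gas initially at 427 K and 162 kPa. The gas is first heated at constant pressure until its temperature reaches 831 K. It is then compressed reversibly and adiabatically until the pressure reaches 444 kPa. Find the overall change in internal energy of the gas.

V₁ = nRT₁/P₁ = 1.15×8.314×427/162 = 25.2 L.
Step 1 — Isobaric: P stays 162 kPa; V/T = const ⇒ T₂ = 831 K, V₂ = 49.0 L.
W = PΔV = 162×(49.0−25.2) kPa·L = 3860 J.
ΔU = nCvΔT = 1.15×12.5×(831−427) = 5790 J.
Q = ΔU + W = nCpΔT = 9660 J.
State after step 1: P = 162 kPa, V = 49.0 L, T = 831 K.
Step 2 — Adiabatic: T₂/T₁ = (P₂/P₁)^((γ−1)/γ) ⇒ T₂ = 831×(2.74)^0.400 = 1240 K; V₂ = 26.8 L.
ΔU = nCvΔT = 1.15×12.5×(1240−831) = 5920 J.
Q = 0 for an adiabatic process, so W = −ΔU = -5920 J.
Net over both steps: W = -2060 J, Q = 9660 J, ΔU = 11700 J.

11700 J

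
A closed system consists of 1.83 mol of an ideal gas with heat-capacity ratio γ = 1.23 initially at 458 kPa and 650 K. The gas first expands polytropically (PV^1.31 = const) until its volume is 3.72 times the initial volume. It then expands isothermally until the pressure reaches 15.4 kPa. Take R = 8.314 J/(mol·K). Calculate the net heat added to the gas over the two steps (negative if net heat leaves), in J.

7290 J

V₁ = nRT₁/P₁ = 1.83×8.314×650/458 = 21.6 L.
Step 1 — Polytropic n=1.31: T₂ = T₁(V₁/V₂)^(n−1) = 650×(0.269)^0.31 = 433 K; P₂ = P₁(V₁/V₂)^n = 81.9 kPa.
W = (P₁V₁−P₂V₂)/(n−1) = (458×21.6−81.9×80.3)/0.31 = 10700 J.
ΔU = nCvΔT = 1.83×36.1×(433−650) = -14400 J.
Q = ΔU + W = -3710 J.
State after step 1: P = 81.9 kPa, V = 80.3 L, T = 433 K.
Step 2 — Isothermal: T stays 433 K; PV = const ⇒ V₂ = 427 L, P₂ = 15.4 kPa.
ΔU = 0 (ideal gas, T constant).
W = nRT ln(V₂/V₁) = 1.83×8.314×433×ln(5.32) = 11000 J.
Q = ΔU + W = 11000 J.
Net over both steps: W = 21700 J, Q = 7290 J, ΔU = -14400 J.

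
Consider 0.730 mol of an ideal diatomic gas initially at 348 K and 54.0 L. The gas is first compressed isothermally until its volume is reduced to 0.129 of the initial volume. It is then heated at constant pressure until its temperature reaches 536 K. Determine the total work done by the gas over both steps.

-3180 J

P₁ = nRT₁/V₁ = 0.730×8.314×348/54.0 = 39.1 kPa.
Step 1 — Isothermal: T stays 348 K; PV = const ⇒ V₂ = 6.97 L, P₂ = 303 kPa.
ΔU = 0 (ideal gas, T constant).
W = nRT ln(V₂/V₁) = 0.730×8.314×348×ln(0.129) = -4330 J.
Q = ΔU + W = -4330 J.
State after step 1: P = 303 kPa, V = 6.97 L, T = 348 K.
Step 2 — Isobaric: P stays 303 kPa; V/T = const ⇒ T₂ = 536 K, V₂ = 10.7 L.
W = PΔV = 303×(10.7−6.97) kPa·L = 1140 J.
ΔU = nCvΔT = 0.730×20.8×(536−348) = 2850 J.
Q = ΔU + W = nCpΔT = 3990 J.
Net over both steps: W = -3180 J, Q = -332 J, ΔU = 2850 J.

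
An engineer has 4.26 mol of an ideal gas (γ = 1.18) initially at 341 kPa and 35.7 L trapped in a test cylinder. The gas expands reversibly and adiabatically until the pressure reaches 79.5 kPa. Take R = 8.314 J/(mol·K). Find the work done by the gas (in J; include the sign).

T₁ = P₁V₁/(nR) = 341×35.7/(4.26×8.314) = 344 K.
Adiabatic: T₂/T₁ = (P₂/P₁)^((γ−1)/γ) ⇒ T₂ = 344×(0.233)^0.153 = 275 K; V₂ = 123 L.
ΔU = nCvΔT = 4.26×46.2×(275−344) = -13500 J.
Q = 0 for an adiabatic process, so W = −ΔU = 13500 J.

13500 J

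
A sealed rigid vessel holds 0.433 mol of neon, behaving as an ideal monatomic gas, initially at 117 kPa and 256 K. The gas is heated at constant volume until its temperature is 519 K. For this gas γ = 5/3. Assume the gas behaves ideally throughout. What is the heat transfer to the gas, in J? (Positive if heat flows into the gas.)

V₁ = nRT₁/P₁ = 0.433×8.314×256/117 = 7.88 L.
Isochoric: V stays 7.88 L; P/T = const ⇒ T₂ = 519 K, P₂ = 237 kPa.
W = 0 (no volume change).
ΔU = nCvΔT = 0.433×12.5×(519−256) = 1420 J.
Q = ΔU = 1420 J.

1420 J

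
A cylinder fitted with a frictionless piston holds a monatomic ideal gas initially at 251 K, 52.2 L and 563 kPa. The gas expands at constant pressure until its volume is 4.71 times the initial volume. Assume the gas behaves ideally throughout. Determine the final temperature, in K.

1180 K

Isobaric: P stays 563 kPa; V/T = const ⇒ T₂ = 1180 K, V₂ = 246 L.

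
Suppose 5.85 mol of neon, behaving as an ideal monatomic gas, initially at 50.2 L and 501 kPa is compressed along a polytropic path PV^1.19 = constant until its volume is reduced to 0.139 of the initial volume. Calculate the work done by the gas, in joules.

T₁ = P₁V₁/(nR) = 501×50.2/(5.85×8.314) = 517 K.
Polytropic n=1.19: T₂ = T₁(V₁/V₂)^(n−1) = 517×(7.19)^0.19 = 752 K; P₂ = P₁(V₁/V₂)^n = 5240 kPa.
W = (P₁V₁−P₂V₂)/(n−1) = (501×50.2−5240×6.98)/0.19 = -60200 J.

-60200 J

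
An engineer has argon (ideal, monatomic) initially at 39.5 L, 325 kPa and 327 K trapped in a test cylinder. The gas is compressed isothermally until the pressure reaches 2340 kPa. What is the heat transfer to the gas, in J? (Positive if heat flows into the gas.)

n = P₁V₁/(RT₁) = 325×39.5/(8.314×327) = 4.72 mol.
Isothermal: T stays 327 K; PV = const ⇒ V₂ = 5.49 L, P₂ = 2340 kPa.
ΔU = 0 (ideal gas, T constant).
W = nRT ln(V₂/V₁) = 4.72×8.314×327×ln(0.139) = -25300 J.
Q = ΔU + W = -25300 J.

-25300 J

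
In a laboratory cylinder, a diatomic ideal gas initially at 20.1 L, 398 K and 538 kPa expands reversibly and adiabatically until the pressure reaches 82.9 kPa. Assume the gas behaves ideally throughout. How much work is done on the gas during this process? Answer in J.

-11200 J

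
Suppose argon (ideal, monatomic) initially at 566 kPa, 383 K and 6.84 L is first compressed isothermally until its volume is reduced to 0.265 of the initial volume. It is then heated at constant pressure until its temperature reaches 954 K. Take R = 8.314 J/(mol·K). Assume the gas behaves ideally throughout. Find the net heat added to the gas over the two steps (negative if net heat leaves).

9290 J

n = P₁V₁/(RT₁) = 566×6.84/(8.314×383) = 1.22 mol.
Step 1 — Isothermal: T stays 383 K; PV = const ⇒ V₂ = 1.81 L, P₂ = 2140 kPa.
ΔU = 0 (ideal gas, T constant).
W = nRT ln(V₂/V₁) = 1.22×8.314×383×ln(0.265) = -5140 J.
Q = ΔU + W = -5140 J.
State after step 1: P = 2140 kPa, V = 1.81 L, T = 383 K.
Step 2 — Isobaric: P stays 2140 kPa; V/T = const ⇒ T₂ = 954 K, V₂ = 4.51 L.
W = PΔV = 2140×(4.51−1.81) kPa·L = 5770 J.
ΔU = nCvΔT = 1.22×12.5×(954−383) = 8660 J.
Q = ΔU + W = nCpΔT = 14400 J.
Net over both steps: W = 630 J, Q = 9290 J, ΔU = 8660 J.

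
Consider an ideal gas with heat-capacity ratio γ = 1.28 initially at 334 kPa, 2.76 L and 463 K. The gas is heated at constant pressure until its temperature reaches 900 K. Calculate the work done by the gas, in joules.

870 J

n = P₁V₁/(RT₁) = 334×2.76/(8.314×463) = 0.239 mol.
Isobaric: P stays 334 kPa; V/T = const ⇒ T₂ = 900 K, V₂ = 5.37 L.
W = PΔV = 334×(5.37−2.76) kPa·L = 870 J.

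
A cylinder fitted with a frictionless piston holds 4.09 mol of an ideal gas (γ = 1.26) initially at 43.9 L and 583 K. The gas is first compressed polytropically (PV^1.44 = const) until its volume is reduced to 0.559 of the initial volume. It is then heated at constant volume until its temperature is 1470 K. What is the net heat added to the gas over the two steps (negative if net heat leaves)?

P₁ = nRT₁/V₁ = 4.09×8.314×583/43.9 = 452 kPa.
Step 1 — Polytropic n=1.44: T₂ = T₁(V₁/V₂)^(n−1) = 583×(1.79)^0.44 = 753 K; P₂ = P₁(V₁/V₂)^n = 1040 kPa.
W = (P₁V₁−P₂V₂)/(n−1) = (452×43.9−1040×24.5)/0.44 = -13100 J.
ΔU = nCvΔT = 4.09×32.0×(753−583) = 22200 J.
Q = ΔU + W = 9100 J.
State after step 1: P = 1040 kPa, V = 24.5 L, T = 753 K.
Step 2 — Isochoric: V stays 24.5 L; P/T = const ⇒ T₂ = 1470 K, P₂ = 2040 kPa.
W = 0 (no volume change).
ΔU = nCvΔT = 4.09×32.0×(1470−753) = 93800 J.
Q = ΔU = 93800 J.
Net over both steps: W = -13100 J, Q = 103000 J, ΔU = 116000 J.

103000 J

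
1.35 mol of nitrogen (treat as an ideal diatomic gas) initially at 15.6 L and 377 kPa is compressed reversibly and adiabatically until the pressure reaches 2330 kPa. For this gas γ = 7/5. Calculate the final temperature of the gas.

T₁ = P₁V₁/(nR) = 377×15.6/(1.35×8.314) = 524 K.
Adiabatic: T₂/T₁ = (P₂/P₁)^((γ−1)/γ) ⇒ T₂ = 524×(6.18)^0.286 = 882 K; V₂ = 4.25 L.

882 K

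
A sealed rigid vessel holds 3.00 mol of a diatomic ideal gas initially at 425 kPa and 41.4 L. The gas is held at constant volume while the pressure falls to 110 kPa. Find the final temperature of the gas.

183 K

T₁ = P₁V₁/(nR) = 425×41.4/(3.00×8.314) = 705 K.
Isochoric: V stays 41.4 L; P/T = const ⇒ T₂ = 183 K, P₂ = 110 kPa.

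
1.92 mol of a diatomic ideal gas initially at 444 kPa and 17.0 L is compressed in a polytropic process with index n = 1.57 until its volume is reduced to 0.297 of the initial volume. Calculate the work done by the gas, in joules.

T₁ = P₁V₁/(nR) = 444×17.0/(1.92×8.314) = 473 K.
Polytropic n=1.57: T₂ = T₁(V₁/V₂)^(n−1) = 473×(3.37)^0.57 = 945 K; P₂ = P₁(V₁/V₂)^n = 2990 kPa.
W = (P₁V₁−P₂V₂)/(n−1) = (444×17.0−2990×5.05)/0.57 = -13200 J.

-13200 J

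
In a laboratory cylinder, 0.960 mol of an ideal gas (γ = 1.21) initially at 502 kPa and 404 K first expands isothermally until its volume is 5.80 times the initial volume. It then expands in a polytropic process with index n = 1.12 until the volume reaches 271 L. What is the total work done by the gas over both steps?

11400 J

V₁ = nRT₁/P₁ = 0.960×8.314×404/502 = 6.42 L.
Step 1 — Isothermal: T stays 404 K; PV = const ⇒ V₂ = 37.3 L, P₂ = 86.6 kPa.
ΔU = 0 (ideal gas, T constant).
W = nRT ln(V₂/V₁) = 0.960×8.314×404×ln(5.80) = 5670 J.
Q = ΔU + W = 5670 J.
State after step 1: P = 86.6 kPa, V = 37.3 L, T = 404 K.
Step 2 — Polytropic n=1.12: T₂ = T₁(V₁/V₂)^(n−1) = 404×(0.137)^0.12 = 318 K; P₂ = P₁(V₁/V₂)^n = 9.38 kPa.
W = (P₁V₁−P₂V₂)/(n−1) = (86.6×37.3−9.38×271)/0.12 = 5690 J.
ΔU = nCvΔT = 0.960×39.6×(318−404) = -3250 J.
Q = ΔU + W = 2440 J.
Net over both steps: W = 11400 J, Q = 8110 J, ΔU = -3250 J.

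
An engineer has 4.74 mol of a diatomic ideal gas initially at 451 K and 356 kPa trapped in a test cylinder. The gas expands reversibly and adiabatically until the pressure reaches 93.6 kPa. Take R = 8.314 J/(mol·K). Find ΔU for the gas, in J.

-14100 J

V₁ = nRT₁/P₁ = 4.74×8.314×451/356 = 49.9 L.
Adiabatic: T₂/T₁ = (P₂/P₁)^((γ−1)/γ) ⇒ T₂ = 451×(0.263)^0.286 = 308 K; V₂ = 130 L.
For an ideal gas ΔU = nCvΔT with Cv = (5/2)R = 20.8 J/(mol·K).
ΔU = 4.74×20.8×(308−451) = -14100 J.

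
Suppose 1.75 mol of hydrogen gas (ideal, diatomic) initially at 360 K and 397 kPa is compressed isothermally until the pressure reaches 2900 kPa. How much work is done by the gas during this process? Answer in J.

V₁ = nRT₁/P₁ = 1.75×8.314×360/397 = 13.2 L.
Isothermal: T stays 360 K; PV = const ⇒ V₂ = 1.81 L, P₂ = 2900 kPa.
W = nRT ln(V₂/V₁) = 1.75×8.314×360×ln(0.137) = -10400 J.

-10400 J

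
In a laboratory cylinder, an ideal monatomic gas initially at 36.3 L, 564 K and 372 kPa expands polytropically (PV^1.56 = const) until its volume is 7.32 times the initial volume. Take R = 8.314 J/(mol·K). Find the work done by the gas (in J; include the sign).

16200 J

n = P₁V₁/(RT₁) = 372×36.3/(8.314×564) = 2.88 mol.
Polytropic n=1.56: T₂ = T₁(V₁/V₂)^(n−1) = 564×(0.137)^0.56 = 185 K; P₂ = P₁(V₁/V₂)^n = 16.7 kPa.
W = (P₁V₁−P₂V₂)/(n−1) = (372×36.3−16.7×266)/0.56 = 16200 J.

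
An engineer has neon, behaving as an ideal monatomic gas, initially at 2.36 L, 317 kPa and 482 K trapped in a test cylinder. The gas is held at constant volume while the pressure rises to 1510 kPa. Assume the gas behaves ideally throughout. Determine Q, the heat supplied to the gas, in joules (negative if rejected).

n = P₁V₁/(RT₁) = 317×2.36/(8.314×482) = 0.187 mol.
Isochoric: V stays 2.36 L; P/T = const ⇒ T₂ = 2300 K, P₂ = 1510 kPa.
W = 0 (no volume change).
ΔU = nCvΔT = 0.187×12.5×(2300−482) = 4220 J.
Q = ΔU = 4220 J.

4220 J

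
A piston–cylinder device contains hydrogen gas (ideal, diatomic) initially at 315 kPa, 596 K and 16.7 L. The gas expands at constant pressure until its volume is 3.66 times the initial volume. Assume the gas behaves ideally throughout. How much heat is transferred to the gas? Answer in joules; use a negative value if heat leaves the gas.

n = P₁V₁/(RT₁) = 315×16.7/(8.314×596) = 1.06 mol.
Isobaric: P stays 315 kPa; V/T = const ⇒ T₂ = 2180 K, V₂ = 61.1 L.
W = PΔV = 315×(61.1−16.7) kPa·L = 14000 J.
ΔU = nCvΔT = 1.06×20.8×(2180−596) = 35000 J.
Q = ΔU + W = nCpΔT = 49000 J.

49000 J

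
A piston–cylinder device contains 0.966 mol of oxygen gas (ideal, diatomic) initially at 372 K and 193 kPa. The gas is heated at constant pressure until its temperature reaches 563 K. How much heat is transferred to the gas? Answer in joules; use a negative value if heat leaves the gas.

5370 J

V₁ = nRT₁/P₁ = 0.966×8.314×372/193 = 15.5 L.
Isobaric: P stays 193 kPa; V/T = const ⇒ T₂ = 563 K, V₂ = 23.4 L.
W = PΔV = 193×(23.4−15.5) kPa·L = 1530 J.
ΔU = nCvΔT = 0.966×20.8×(563−372) = 3830 J.
Q = ΔU + W = nCpΔT = 5370 J.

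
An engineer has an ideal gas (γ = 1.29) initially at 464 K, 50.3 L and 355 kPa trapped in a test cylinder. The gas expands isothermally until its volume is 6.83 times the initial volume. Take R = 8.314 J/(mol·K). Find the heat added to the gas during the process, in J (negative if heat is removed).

34300 J

n = P₁V₁/(RT₁) = 355×50.3/(8.314×464) = 4.63 mol.
Isothermal: T stays 464 K; PV = const ⇒ V₂ = 344 L, P₂ = 52.0 kPa.
ΔU = 0 (ideal gas, T constant).
W = nRT ln(V₂/V₁) = 4.63×8.314×464×ln(6.83) = 34300 J.
Q = ΔU + W = 34300 J.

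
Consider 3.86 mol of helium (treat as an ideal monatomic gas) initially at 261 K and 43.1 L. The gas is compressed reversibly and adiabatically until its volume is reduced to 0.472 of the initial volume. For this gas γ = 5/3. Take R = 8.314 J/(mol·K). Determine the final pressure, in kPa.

679 kPa

P₁ = nRT₁/V₁ = 3.86×8.314×261/43.1 = 194 kPa.
Adiabatic: TV^(γ−1) = const ⇒ T₂ = 261×(2.12)^0.667 = 431 K; PV^γ = const ⇒ P₂ = 679 kPa.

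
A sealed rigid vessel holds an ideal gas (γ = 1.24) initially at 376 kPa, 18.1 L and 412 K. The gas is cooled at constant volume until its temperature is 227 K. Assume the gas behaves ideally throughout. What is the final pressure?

207 kPa

Isochoric: V stays 18.1 L; P/T = const ⇒ T₂ = 227 K, P₂ = 207 kPa.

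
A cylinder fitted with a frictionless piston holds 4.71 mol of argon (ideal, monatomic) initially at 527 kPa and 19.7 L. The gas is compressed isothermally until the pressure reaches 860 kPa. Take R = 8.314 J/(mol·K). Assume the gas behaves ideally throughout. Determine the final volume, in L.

12.1 L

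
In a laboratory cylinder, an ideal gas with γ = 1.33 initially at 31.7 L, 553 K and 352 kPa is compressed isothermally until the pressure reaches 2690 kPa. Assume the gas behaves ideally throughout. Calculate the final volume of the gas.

Isothermal: T stays 553 K; PV = const ⇒ V₂ = 4.15 L, P₂ = 2690 kPa.

4.15 L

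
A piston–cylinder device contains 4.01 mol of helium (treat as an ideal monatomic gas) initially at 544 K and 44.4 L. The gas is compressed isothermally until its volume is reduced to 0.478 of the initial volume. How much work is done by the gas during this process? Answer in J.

-13400 J

P₁ = nRT₁/V₁ = 4.01×8.314×544/44.4 = 408 kPa.
Isothermal: T stays 544 K; PV = const ⇒ V₂ = 21.2 L, P₂ = 855 kPa.
W = nRT ln(V₂/V₁) = 4.01×8.314×544×ln(0.478) = -13400 J.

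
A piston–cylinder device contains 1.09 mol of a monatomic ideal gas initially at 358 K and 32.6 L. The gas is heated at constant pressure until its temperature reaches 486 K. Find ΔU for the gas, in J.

1740 J

P₁ = nRT₁/V₁ = 1.09×8.314×358/32.6 = 99.5 kPa.
Isobaric: P stays 99.5 kPa; V/T = const ⇒ T₂ = 486 K, V₂ = 44.3 L.
For an ideal gas ΔU = nCvΔT with Cv = (3/2)R = 12.5 J/(mol·K).
ΔU = 1.09×12.5×(486−358) = 1740 J.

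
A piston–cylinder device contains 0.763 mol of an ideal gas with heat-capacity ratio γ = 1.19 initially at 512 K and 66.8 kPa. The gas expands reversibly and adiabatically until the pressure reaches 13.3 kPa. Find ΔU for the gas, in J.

V₁ = nRT₁/P₁ = 0.763×8.314×512/66.8 = 48.6 L.
Adiabatic: T₂/T₁ = (P₂/P₁)^((γ−1)/γ) ⇒ T₂ = 512×(0.199)^0.160 = 396 K; V₂ = 189 L.
For an ideal gas ΔU = nCvΔT with Cv = R/(γ−1) = 43.8 J/(mol·K).
ΔU = 0.763×43.8×(396−512) = -3880 J.

-3880 J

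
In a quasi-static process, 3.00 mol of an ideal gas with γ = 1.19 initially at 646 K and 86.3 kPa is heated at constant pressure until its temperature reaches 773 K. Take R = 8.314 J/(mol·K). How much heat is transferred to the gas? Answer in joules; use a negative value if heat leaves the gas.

19800 J

V₁ = nRT₁/P₁ = 3.00×8.314×646/86.3 = 187 L.
Isobaric: P stays 86.3 kPa; V/T = const ⇒ T₂ = 773 K, V₂ = 223 L.
W = PΔV = 86.3×(223−187) kPa·L = 3170 J.
ΔU = nCvΔT = 3.00×43.8×(773−646) = 16700 J.
Q = ΔU + W = nCpΔT = 19800 J.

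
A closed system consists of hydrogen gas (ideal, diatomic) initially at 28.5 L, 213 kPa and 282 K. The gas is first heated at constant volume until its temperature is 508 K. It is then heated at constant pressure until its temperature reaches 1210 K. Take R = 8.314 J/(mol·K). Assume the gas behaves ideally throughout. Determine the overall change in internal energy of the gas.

n = P₁V₁/(RT₁) = 213×28.5/(8.314×282) = 2.59 mol.
Step 1 — Isochoric: V stays 28.5 L; P/T = const ⇒ T₂ = 508 K, P₂ = 384 kPa.
W = 0 (no volume change).
ΔU = nCvΔT = 2.59×20.8×(508−282) = 12200 J.
Q = ΔU = 12200 J.
State after step 1: P = 384 kPa, V = 28.5 L, T = 508 K.
Step 2 — Isobaric: P stays 384 kPa; V/T = const ⇒ T₂ = 1210 K, V₂ = 67.9 L.
W = PΔV = 384×(67.9−28.5) kPa·L = 15100 J.
ΔU = nCvΔT = 2.59×20.8×(1210−508) = 37800 J.
Q = ΔU + W = nCpΔT = 52900 J.
Net over both steps: W = 15100 J, Q = 65100 J, ΔU = 49900 J.

49900 J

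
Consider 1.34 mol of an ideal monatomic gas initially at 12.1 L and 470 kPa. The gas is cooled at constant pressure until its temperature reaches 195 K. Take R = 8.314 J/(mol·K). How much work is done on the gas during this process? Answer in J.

T₁ = P₁V₁/(nR) = 470×12.1/(1.34×8.314) = 510 K.
Isobaric: P stays 470 kPa; V/T = const ⇒ T₂ = 195 K, V₂ = 4.62 L.
W = PΔV = 470×(4.62−12.1) kPa·L = -3510 J.
Work done on the gas = −W_by = 3510 J.

3510 J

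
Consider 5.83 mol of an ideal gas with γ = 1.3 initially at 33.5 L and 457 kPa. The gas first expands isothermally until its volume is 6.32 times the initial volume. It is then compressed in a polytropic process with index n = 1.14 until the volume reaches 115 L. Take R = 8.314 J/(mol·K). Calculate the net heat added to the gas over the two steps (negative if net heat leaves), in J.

T₁ = P₁V₁/(nR) = 457×33.5/(5.83×8.314) = 316 K.
Step 1 — Isothermal: T stays 316 K; PV = const ⇒ V₂ = 212 L, P₂ = 72.3 kPa.
ΔU = 0 (ideal gas, T constant).
W = nRT ln(V₂/V₁) = 5.83×8.314×316×ln(6.32) = 28200 J.
Q = ΔU + W = 28200 J.
State after step 1: P = 72.3 kPa, V = 212 L, T = 316 K.
Step 2 — Polytropic n=1.14: T₂ = T₁(V₁/V₂)^(n−1) = 316×(1.84)^0.14 = 344 K; P₂ = P₁(V₁/V₂)^n = 145 kPa.
W = (P₁V₁−P₂V₂)/(n−1) = (72.3×212−145×115)/0.14 = -9750 J.
ΔU = nCvΔT = 5.83×27.7×(344−316) = 4550 J.
Q = ΔU + W = -5200 J.
Net over both steps: W = 18500 J, Q = 23000 J, ΔU = 4550 J.

23000 J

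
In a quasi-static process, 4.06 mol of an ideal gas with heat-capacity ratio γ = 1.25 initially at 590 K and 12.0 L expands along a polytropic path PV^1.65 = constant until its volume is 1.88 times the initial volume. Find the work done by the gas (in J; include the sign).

10300 J

P₁ = nRT₁/V₁ = 4.06×8.314×590/12.0 = 1660 kPa.
Polytropic n=1.65: T₂ = T₁(V₁/V₂)^(n−1) = 590×(0.532)^0.65 = 391 K; P₂ = P₁(V₁/V₂)^n = 586 kPa.
W = (P₁V₁−P₂V₂)/(n−1) = (1660×12.0−586×22.6)/0.65 = 10300 J.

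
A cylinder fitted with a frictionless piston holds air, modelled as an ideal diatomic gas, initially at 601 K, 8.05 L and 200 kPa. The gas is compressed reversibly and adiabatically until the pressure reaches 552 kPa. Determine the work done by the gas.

-1350 J

n = P₁V₁/(RT₁) = 200×8.05/(8.314×601) = 0.322 mol.
Adiabatic: T₂/T₁ = (P₂/P₁)^((γ−1)/γ) ⇒ T₂ = 601×(2.76)^0.286 = 803 K; V₂ = 3.90 L.
ΔU = nCvΔT = 0.322×20.8×(803−601) = 1350 J.
Q = 0 for an adiabatic process, so W = −ΔU = -1350 J.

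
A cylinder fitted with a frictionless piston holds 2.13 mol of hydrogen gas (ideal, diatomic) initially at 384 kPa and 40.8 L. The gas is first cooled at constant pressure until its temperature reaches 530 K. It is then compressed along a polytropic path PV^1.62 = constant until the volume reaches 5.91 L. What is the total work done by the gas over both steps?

T₁ = P₁V₁/(nR) = 384×40.8/(2.13×8.314) = 885 K.
Step 1 — Isobaric: P stays 384 kPa; V/T = const ⇒ T₂ = 530 K, V₂ = 24.4 L.
W = PΔV = 384×(24.4−40.8) kPa·L = -6280 J.
ΔU = nCvΔT = 2.13×20.8×(530−885) = -15700 J.
Q = ΔU + W = nCpΔT = -22000 J.
State after step 1: P = 384 kPa, V = 24.4 L, T = 530 K.
Step 2 — Polytropic n=1.62: T₂ = T₁(V₁/V₂)^(n−1) = 530×(4.14)^0.62 = 1280 K; P₂ = P₁(V₁/V₂)^n = 3830 kPa.
W = (P₁V₁−P₂V₂)/(n−1) = (384×24.4−3830×5.91)/0.62 = -21400 J.
ΔU = nCvΔT = 2.13×20.8×(1280−530) = 33100 J.
Q = ΔU + W = 11800 J.
Net over both steps: W = -27600 J, Q = -10200 J, ΔU = 17400 J.

-27600 J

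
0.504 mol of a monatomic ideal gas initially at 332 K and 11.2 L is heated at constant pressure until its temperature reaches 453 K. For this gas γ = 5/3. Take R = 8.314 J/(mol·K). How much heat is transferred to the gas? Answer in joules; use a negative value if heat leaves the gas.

P₁ = nRT₁/V₁ = 0.504×8.314×332/11.2 = 124 kPa.
Isobaric: P stays 124 kPa; V/T = const ⇒ T₂ = 453 K, V₂ = 15.3 L.
W = PΔV = 124×(15.3−11.2) kPa·L = 507 J.
ΔU = nCvΔT = 0.504×12.5×(453−332) = 761 J.
Q = ΔU + W = nCpΔT = 1270 J.

1270 J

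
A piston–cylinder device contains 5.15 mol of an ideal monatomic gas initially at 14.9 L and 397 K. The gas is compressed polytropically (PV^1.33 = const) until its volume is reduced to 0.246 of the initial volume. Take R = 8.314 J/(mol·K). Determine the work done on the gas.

30300 J

P₁ = nRT₁/V₁ = 5.15×8.314×397/14.9 = 1140 kPa.
Polytropic n=1.33: T₂ = T₁(V₁/V₂)^(n−1) = 397×(4.07)^0.33 = 631 K; P₂ = P₁(V₁/V₂)^n = 7370 kPa.
W = (P₁V₁−P₂V₂)/(n−1) = (1140×14.9−7370×3.67)/0.33 = -30300 J.
Work done on the gas = −W_by = 30300 J.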